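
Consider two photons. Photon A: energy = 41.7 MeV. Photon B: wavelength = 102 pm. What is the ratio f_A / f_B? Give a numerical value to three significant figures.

f_A = 1.008 × 10^22 Hz (from energy = 41.7 MeV, via f = E/h).
f_B = 2.939 × 10^18 Hz (from wavelength = 102 pm, via f = c/λ).
Ratio = 1.008 × 10^22 / 2.939 × 10^18 = 3430.

3430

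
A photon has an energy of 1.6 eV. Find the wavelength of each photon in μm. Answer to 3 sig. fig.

0.775 μm

Take h = 6.62607015 × 10^-34 J·s, c = 2.99792458 × 10^8 m/s, 1 eV = 1.602176634 × 10^-19 J.
In SI units: E = 1.6 eV = 2.5635 × 10^-19 J.
For a photon λ = hc/E, so λ = 7.749 × 10^-7 m.
Converting to μm: λ = 0.7749 μm ≈ 0.775 μm.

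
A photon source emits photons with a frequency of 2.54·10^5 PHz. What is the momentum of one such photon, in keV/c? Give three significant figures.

Use h = 6.62607015·10^-34 J·s, c = 2.99792458·10^8 m/s, 1 eV = 1.602176634·10^-19 J.
In SI units: f = 2.54·10^5 PHz = 2.54·10^20 Hz.
Since p = hf/c for a photon, p = 5.614·10^-22 kg·m/s.
Converting to keV/c: p = 1050 keV/c ≈ 1050 keV/c.

1050 keV/c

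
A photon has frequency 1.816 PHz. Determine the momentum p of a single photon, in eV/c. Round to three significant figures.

7.51 eV/c

Use h = 6.62607015 × 10^-34 J·s, c = 2.99792458 × 10^8 m/s, 1 eV = 1.602176634 × 10^-19 J.
In SI units: f = 1.816 PHz = 1.816 × 10^15 Hz.
Since p = hf/c for a photon, p = 4.014 × 10^-27 kg·m/s.
Converting to eV/c: p = 7.510 eV/c ≈ 7.51 eV/c.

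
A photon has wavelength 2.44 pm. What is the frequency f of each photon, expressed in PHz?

1.23e5 PHz

Convert to SI: λ = 2.44 pm = 2.44e-12 m.
Apply f = c/λ: f = 1.229e20 Hz.
Converting to PHz: f = 122900 PHz ≈ 1.23e5 PHz.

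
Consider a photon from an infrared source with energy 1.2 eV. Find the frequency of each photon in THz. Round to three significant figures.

(h = 6.62607015 × 10^-34 J·s, 1 eV = 1.602176634 × 10^-19 J.)
Convert to SI: E = 1.2 eV = 1.9226 × 10^-19 J.
The photon relation is f = E/h, giving f = 2.902 × 10^14 Hz.
Converting to THz: f = 290.2 THz ≈ 290 THz.

290 THz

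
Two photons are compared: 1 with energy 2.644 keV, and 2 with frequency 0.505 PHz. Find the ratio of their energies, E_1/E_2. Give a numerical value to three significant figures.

1270

E_1 = 4.236·10^-16 J (from energy = 2.644 keV, via E given directly).
E_2 = 3.346·10^-19 J (from frequency = 0.505 PHz, via E = hf).
Ratio = 4.236·10^-16 / 3.346·10^-19 = 1270.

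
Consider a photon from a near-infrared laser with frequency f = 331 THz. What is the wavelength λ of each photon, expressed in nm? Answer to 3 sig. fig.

906 nm

(c = 2.99792458e8 m/s.)
First convert: f = 331 THz = 3.31e14 Hz.
For a photon λ = c/f, so λ = 9.057e-7 m.
Converting to nm: λ = 905.7 nm ≈ 906 nm.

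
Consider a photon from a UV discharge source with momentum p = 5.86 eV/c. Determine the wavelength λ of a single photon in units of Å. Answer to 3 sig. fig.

2120 Å

Convert to SI: p = 5.86 eV/c = 3.1318e-27 kg·m/s.
The photon relation is λ = h/p, giving λ = 2.116e-7 m.
Converting to Å: λ = 2116 Å ≈ 2120 Å.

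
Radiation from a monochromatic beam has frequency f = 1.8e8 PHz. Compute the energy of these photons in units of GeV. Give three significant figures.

0.744 GeV

Use h = 6.62607015e-34 J·s, 1 eV = 1.602176634e-19 J.
In SI units: f = 1.8e8 PHz = 1.8e23 Hz.
For a photon E = hf, so E = 1.193e-10 J.
Converting to GeV: E = 0.7444 GeV ≈ 0.744 GeV.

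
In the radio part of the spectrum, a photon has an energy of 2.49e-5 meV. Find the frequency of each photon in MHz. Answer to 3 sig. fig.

Convert to SI: E = 2.49e-5 meV = 3.9894e-27 J.
Apply f = E/h: f = 6.021e6 Hz.
Converting to MHz: f = 6.021 MHz ≈ 6.02 MHz.

6.02 MHz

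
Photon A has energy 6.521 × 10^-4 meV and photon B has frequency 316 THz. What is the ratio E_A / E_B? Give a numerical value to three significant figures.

E_A = 1.045 × 10^-25 J (from energy = 6.521 × 10^-4 meV, via E given directly).
E_B = 2.094 × 10^-19 J (from frequency = 316 THz, via E = hf).
Ratio = 1.045 × 10^-25 / 2.094 × 10^-19 = 4.99 × 10^-7.

4.99 × 10^-7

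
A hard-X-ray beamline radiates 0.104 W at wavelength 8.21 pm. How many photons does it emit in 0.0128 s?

5.50·10^10 photons

Total energy: E_total = P·t = 0.104 × 0.0128 = 0.001331 J.
Per-photon energy: E = 2.420·10^-14 J.
N = E_total / E_photon = 5.50·10^10.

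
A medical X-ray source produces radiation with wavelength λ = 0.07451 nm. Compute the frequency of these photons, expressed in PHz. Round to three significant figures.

4020 PHz

(c = 2.99792458 × 10^8 m/s.)
First convert: λ = 0.07451 nm = 7.451 × 10^-11 m.
The photon relation is f = c/λ, giving f = 4.024 × 10^18 Hz.
Converting to PHz: f = 4024 PHz ≈ 4020 PHz.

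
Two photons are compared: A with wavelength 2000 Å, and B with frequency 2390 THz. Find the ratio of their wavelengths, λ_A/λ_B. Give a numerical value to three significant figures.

λ_A = 2.000·10^-7 m (from wavelength = 2000 Å, via λ given directly).
λ_B = 1.254·10^-7 m (from frequency = 2390 THz, via λ = c/f).
Ratio = 2.000·10^-7 / 1.254·10^-7 = 1.59.

1.59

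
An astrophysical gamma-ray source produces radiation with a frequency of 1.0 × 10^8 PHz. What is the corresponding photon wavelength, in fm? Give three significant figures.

3.00 fm

First convert: f = 1.0 × 10^8 PHz = 1.0 × 10^23 Hz.
For a photon λ = c/f, so λ = 2.998 × 10^-15 m.
Converting to fm: λ = 2.998 fm ≈ 3.00 fm.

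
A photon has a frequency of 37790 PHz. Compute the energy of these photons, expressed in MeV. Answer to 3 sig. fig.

(h = 6.62607015e-34 J·s, 1 eV = 1.602176634e-19 J.)
In SI units: f = 37790 PHz = 3.779e19 Hz.
Apply E = hf: E = 2.504e-14 J.
Converting to MeV: E = 0.1563 MeV ≈ 0.156 MeV.

0.156 MeV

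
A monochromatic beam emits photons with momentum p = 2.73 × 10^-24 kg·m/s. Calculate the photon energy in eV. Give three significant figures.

5110 eV

Use c = 2.99792458 × 10^8 m/s, 1 eV = 1.602176634 × 10^-19 J.
Apply E = pc: E = 8.184 × 10^-16 J.
Converting to eV: E = 5108 eV ≈ 5110 eV.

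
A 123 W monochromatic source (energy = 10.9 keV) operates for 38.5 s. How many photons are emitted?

Total energy: E_total = P·t = 123 × 38.5 = 4736 J.
Per-photon energy: E = 1.746·10^-15 J.
N = E_total / E_photon = 2.71·10^18.

2.71·10^18 photons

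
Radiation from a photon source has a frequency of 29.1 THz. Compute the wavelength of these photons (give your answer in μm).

10.3 μm

Take c = 2.99792458 × 10^8 m/s.
Convert to SI: f = 29.1 THz = 2.91 × 10^13 Hz.
The photon relation is λ = c/f, giving λ = 1.030 × 10^-5 m.
Converting to μm: λ = 10.30 μm ≈ 10.3 μm.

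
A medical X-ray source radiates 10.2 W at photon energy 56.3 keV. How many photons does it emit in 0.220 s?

2.49 × 10^14 photons

Total energy: E_total = P·t = 10.2 × 0.220 = 2.244 J.
Per-photon energy: E = 9.020 × 10^-15 J.
N = E_total / E_photon = 2.49 × 10^14.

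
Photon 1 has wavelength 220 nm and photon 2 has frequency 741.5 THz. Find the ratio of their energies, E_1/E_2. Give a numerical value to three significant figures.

E_1 = 9.029e-19 J (from wavelength = 220 nm, via E = hc/λ).
E_2 = 4.913e-19 J (from frequency = 741.5 THz, via E = hf).
Ratio = 9.029e-19 / 4.913e-19 = 1.84.

1.84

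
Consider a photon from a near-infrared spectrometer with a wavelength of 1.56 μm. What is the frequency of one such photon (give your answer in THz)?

192 THz

In SI units: λ = 1.56 μm = 1.56 × 10^-6 m.
Since f = c/λ for a photon, f = 1.922 × 10^14 Hz.
Converting to THz: f = 192.2 THz ≈ 192 THz.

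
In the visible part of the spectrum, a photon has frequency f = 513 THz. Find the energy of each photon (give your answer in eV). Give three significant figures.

First convert: f = 513 THz = 5.13 × 10^14 Hz.
For a photon E = hf, so E = 3.399 × 10^-19 J.
Converting to eV: E = 2.122 eV ≈ 2.12 eV.

2.12 eV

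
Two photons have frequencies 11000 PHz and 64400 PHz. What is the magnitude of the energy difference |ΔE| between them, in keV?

221 keV

Using E = hf: E₁ = 7.289e-15 J, E₂ = 4.267e-14 J.
|ΔE| = |7.289e-15 − 4.267e-14| = 3.54e-14 J = 221 keV.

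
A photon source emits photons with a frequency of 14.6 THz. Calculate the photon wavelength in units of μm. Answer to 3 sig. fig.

20.5 μm

In SI units: f = 14.6 THz = 1.46 × 10^13 Hz.
The photon relation is λ = c/f, giving λ = 2.053 × 10^-5 m.
Converting to μm: λ = 20.53 μm ≈ 20.5 μm.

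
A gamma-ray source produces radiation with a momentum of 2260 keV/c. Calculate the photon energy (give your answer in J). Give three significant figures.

Use c = 2.99792458e8 m/s, 1 eV = 1.602176634e-19 J.
In SI units: p = 2260 keV/c = 1.2078e-21 kg·m/s.
Since E = pc for a photon, E = 3.621e-13 J.
So E ≈ 3.62e-13 J.

3.62e-13 J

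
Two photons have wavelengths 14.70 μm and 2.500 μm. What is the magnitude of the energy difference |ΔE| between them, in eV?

Using E = hc/λ: E₁ = 1.3513 × 10^-20 J, E₂ = 7.9458 × 10^-20 J.
|ΔE| = |1.3513 × 10^-20 − 7.9458 × 10^-20| = 6.59 × 10^-20 J = 0.412 eV.

0.412 eV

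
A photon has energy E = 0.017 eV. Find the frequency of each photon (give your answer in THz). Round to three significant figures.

4.11 THz

Convert to SI: E = 0.017 eV = 2.7237·10^-21 J.
For a photon f = E/h, so f = 4.111·10^12 Hz.
Converting to THz: f = 4.111 THz ≈ 4.11 THz.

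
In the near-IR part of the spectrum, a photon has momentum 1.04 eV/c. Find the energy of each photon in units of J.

In SI units: p = 1.04 eV/c = 5.5581 × 10^-28 kg·m/s.
Apply E = pc: E = 1.666 × 10^-19 J.
So E ≈ 1.67 × 10^-19 J.

1.67 × 10^-19 J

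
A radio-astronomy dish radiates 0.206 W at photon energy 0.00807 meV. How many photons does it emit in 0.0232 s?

3.70·10^21 photons

Total energy: E_total = P·t = 0.206 × 0.0232 = 0.004779 J.
Per-photon energy: E = 1.293·10^-24 J.
N = E_total / E_photon = 3.70·10^21.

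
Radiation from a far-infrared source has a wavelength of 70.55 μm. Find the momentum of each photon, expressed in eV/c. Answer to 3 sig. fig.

In SI units: λ = 70.55 μm = 7.055e-5 m.
For a photon p = h/λ, so p = 9.392e-30 kg·m/s.
Converting to eV/c: p = 0.01757 eV/c ≈ 0.0176 eV/c.

0.0176 eV/c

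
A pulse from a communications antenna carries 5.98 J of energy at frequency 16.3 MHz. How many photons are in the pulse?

5.54e26 photons

Per-photon energy: E = 1.080e-26 J (from frequency = 16.3 MHz).
N = E_total / E_photon = 5.98 J / 1.080e-26 J = 5.54e26.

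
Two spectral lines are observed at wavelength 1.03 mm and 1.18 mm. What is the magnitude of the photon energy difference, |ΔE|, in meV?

0.153 meV

Using E = hc/λ: E₁ = 1.929 × 10^-22 J, E₂ = 1.683 × 10^-22 J.
|ΔE| = |1.929 × 10^-22 − 1.683 × 10^-22| = 2.45 × 10^-23 J = 0.153 meV.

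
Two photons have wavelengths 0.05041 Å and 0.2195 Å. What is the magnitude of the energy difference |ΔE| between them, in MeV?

Using E = hc/λ: E₁ = 3.9406·10^-14 J, E₂ = 9.0499·10^-15 J.
|ΔE| = |3.9406·10^-14 − 9.0499·10^-15| = 3.04·10^-14 J = 0.189 MeV.

0.189 MeV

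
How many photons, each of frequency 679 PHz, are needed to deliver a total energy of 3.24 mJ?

Per-photon energy: E = 4.499·10^-16 J (from frequency = 679 PHz).
N = E_total / E_photon = 0.00324 J / 4.499·10^-16 J = 7.20·10^12.

7.20·10^12 photons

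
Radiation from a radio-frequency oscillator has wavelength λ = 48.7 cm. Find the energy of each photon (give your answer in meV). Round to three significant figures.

2.55e-3 meV

In SI units: λ = 48.7 cm = 0.487 m.
Apply E = hc/λ: E = 4.079e-25 J.
Converting to meV: E = 0.002546 meV ≈ 2.55e-3 meV.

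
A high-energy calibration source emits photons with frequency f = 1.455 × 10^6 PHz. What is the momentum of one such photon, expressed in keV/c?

First convert: f = 1.455 × 10^6 PHz = 1.455 × 10^21 Hz.
For a photon p = hf/c, so p = 3.216 × 10^-21 kg·m/s.
Converting to keV/c: p = 6017 keV/c ≈ 6020 keV/c.

6020 keV/c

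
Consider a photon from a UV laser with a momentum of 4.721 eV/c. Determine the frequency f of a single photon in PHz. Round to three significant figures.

1.14 PHz

Use h = 6.62607015e-34 J·s, c = 2.99792458e8 m/s, 1 eV = 1.602176634e-19 J.
In SI units: p = 4.721 eV/c = 2.5230e-27 kg·m/s.
For a photon f = pc/h, so f = 1.142e15 Hz.
Converting to PHz: f = 1.142 PHz ≈ 1.14 PHz.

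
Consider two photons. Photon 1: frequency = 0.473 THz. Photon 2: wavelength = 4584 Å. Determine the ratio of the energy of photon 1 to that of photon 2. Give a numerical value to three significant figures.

E_1 = 3.134e-22 J (from frequency = 0.473 THz, via E = hf).
E_2 = 4.333e-19 J (from wavelength = 4584 Å, via E = hc/λ).
Ratio = 3.134e-22 / 4.333e-19 = 7.23e-4.

7.23e-4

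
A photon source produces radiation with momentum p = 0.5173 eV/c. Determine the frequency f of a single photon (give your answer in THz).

125 THz

Take h = 6.62607015 × 10^-34 J·s, c = 2.99792458 × 10^8 m/s, 1 eV = 1.602176634 × 10^-19 J.
Convert to SI: p = 0.5173 eV/c = 2.7646 × 10^-28 kg·m/s.
For a photon f = pc/h, so f = 1.251 × 10^14 Hz.
Converting to THz: f = 125.1 THz ≈ 125 THz.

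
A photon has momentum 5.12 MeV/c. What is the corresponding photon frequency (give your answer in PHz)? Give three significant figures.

In SI units: p = 5.12 MeV/c = 2.7363e-21 kg·m/s.
Since f = pc/h for a photon, f = 1.238e21 Hz.
Converting to PHz: f = 1.238e6 PHz ≈ 1.24e6 PHz.

1.24e6 PHz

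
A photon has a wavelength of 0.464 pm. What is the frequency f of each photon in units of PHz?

First convert: λ = 0.464 pm = 4.64e-13 m.
The photon relation is f = c/λ, giving f = 6.461e20 Hz.
Converting to PHz: f = 646100 PHz ≈ 6.46e5 PHz.

6.46e5 PHz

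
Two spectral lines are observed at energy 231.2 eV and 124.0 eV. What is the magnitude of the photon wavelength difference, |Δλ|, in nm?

4.64 nm

Using λ = hc/E: λ₁ = 5.3626e-9 m, λ₂ = 9.9987e-9 m.
|Δλ| = |5.3626e-9 − 9.9987e-9| = 4.64e-9 m = 4.64 nm.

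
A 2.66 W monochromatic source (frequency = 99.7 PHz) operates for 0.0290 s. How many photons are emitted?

Total energy: E_total = P·t = 2.66 × 0.0290 = 0.07714 J.
Per-photon energy: E = 6.606 × 10^-17 J.
N = E_total / E_photon = 1.17 × 10^15.

1.17 × 10^15 photons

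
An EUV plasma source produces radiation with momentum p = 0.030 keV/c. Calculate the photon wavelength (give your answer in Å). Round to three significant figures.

413 Å

In SI units: p = 0.030 keV/c = 1.6033e-26 kg·m/s.
Apply λ = h/p: λ = 4.133e-8 m.
Converting to Å: λ = 413.3 Å ≈ 413 Å.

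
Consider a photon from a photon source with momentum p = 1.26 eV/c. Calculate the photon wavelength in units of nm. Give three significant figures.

984 nm

Use h = 6.62607015e-34 J·s, c = 2.99792458e8 m/s, 1 eV = 1.602176634e-19 J.
In SI units: p = 1.26 eV/c = 6.7338e-28 kg·m/s.
Since λ = h/p for a photon, λ = 9.840e-7 m.
Converting to nm: λ = 984.0 nm ≈ 984 nm.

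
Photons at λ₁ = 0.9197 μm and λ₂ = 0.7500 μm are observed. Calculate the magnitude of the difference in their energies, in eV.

0.305 eV

Using E = hc/λ: E₁ = 2.1599 × 10^-19 J, E₂ = 2.6486 × 10^-19 J.
|ΔE| = |2.1599 × 10^-19 − 2.6486 × 10^-19| = 4.89 × 10^-20 J = 0.305 eV.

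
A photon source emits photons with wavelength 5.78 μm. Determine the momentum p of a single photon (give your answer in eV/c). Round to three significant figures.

0.215 eV/c

Use h = 6.62607015 × 10^-34 J·s, c = 2.99792458 × 10^8 m/s, 1 eV = 1.602176634 × 10^-19 J.
First convert: λ = 5.78 μm = 5.78 × 10^-6 m.
For a photon p = h/λ, so p = 1.146 × 10^-28 kg·m/s.
Converting to eV/c: p = 0.2145 eV/c ≈ 0.215 eV/c.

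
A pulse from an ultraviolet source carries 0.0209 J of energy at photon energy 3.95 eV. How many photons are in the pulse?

Per-photon energy: E = 6.329 × 10^-19 J (from energy = 3.95 eV).
N = E_total / E_photon = 0.0209 J / 6.329 × 10^-19 J = 3.30 × 10^16.

3.30 × 10^16 photons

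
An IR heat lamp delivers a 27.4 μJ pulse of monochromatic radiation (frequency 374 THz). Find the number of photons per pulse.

Per-photon energy: E = 2.478 × 10^-19 J (from frequency = 374 THz).
N = E_total / E_photon = 2.74 × 10^-5 J / 2.478 × 10^-19 J = 1.11 × 10^14.

1.11 × 10^14 photons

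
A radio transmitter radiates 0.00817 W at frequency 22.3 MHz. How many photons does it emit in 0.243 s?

Total energy: E_total = P·t = 0.00817 × 0.243 = 0.001985 J.
Per-photon energy: E = 1.478e-26 J.
N = E_total / E_photon = 1.34e23.

1.34e23 photons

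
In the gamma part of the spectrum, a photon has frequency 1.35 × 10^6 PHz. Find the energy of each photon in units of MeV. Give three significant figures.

5.58 MeV

In SI units: f = 1.35 × 10^6 PHz = 1.35 × 10^21 Hz.
For a photon E = hf, so E = 8.945 × 10^-13 J.
Converting to MeV: E = 5.583 MeV ≈ 5.58 MeV.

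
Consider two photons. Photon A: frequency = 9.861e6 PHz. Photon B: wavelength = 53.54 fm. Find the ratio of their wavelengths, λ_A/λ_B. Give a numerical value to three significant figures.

λ_A = 3.040e-14 m (from frequency = 9.861e6 PHz, via λ = c/f).
λ_B = 5.354e-14 m (from wavelength = 53.54 fm, via λ given directly).
Ratio = 3.040e-14 / 5.354e-14 = 0.568.

0.568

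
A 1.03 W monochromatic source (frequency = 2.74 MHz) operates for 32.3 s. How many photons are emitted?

Total energy: E_total = P·t = 1.03 × 32.3 = 33.27 J.
Per-photon energy: E = 1.816 × 10^-27 J.
N = E_total / E_photon = 1.83 × 10^28.

1.83 × 10^28 photons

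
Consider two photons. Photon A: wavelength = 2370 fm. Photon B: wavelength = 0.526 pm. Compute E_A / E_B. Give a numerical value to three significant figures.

0.222

E_A = 8.382e-14 J (from wavelength = 2370 fm, via E = hc/λ).
E_B = 3.777e-13 J (from wavelength = 0.526 pm, via E = hc/λ).
Ratio = 8.382e-14 / 3.777e-13 = 0.222.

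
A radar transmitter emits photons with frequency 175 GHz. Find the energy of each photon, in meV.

Take h = 6.62607015·10^-34 J·s, 1 eV = 1.602176634·10^-19 J.
First convert: f = 175 GHz = 1.75·10^11 Hz.
Since E = hf for a photon, E = 1.160·10^-22 J.
Converting to meV: E = 0.7237 meV ≈ 0.724 meV.

0.724 meV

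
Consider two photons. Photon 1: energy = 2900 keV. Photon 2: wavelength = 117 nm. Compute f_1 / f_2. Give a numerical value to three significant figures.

f_1 = 7.012 × 10^20 Hz (from energy = 2900 keV, via f = E/h).
f_2 = 2.562 × 10^15 Hz (from wavelength = 117 nm, via f = c/λ).
Ratio = 7.012 × 10^20 / 2.562 × 10^15 = 2.74 × 10^5.

2.74 × 10^5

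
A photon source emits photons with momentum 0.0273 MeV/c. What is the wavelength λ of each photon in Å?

0.454 Å

In SI units: p = 0.0273 MeV/c = 1.4590 × 10^-23 kg·m/s.
Apply λ = h/p: λ = 4.542 × 10^-11 m.
Converting to Å: λ = 0.4542 Å ≈ 0.454 Å.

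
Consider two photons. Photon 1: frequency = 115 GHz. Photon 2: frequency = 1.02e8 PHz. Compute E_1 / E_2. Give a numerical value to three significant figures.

E_1 = 7.620e-23 J (from frequency = 115 GHz, via E = hf).
E_2 = 6.759e-11 J (from frequency = 1.02e8 PHz, via E = hf).
Ratio = 7.620e-23 / 6.759e-11 = 1.13e-12.

1.13e-12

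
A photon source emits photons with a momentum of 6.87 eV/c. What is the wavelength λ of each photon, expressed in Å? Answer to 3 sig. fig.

Use h = 6.62607015e-34 J·s, c = 2.99792458e8 m/s, 1 eV = 1.602176634e-19 J.
First convert: p = 6.87 eV/c = 3.6715e-27 kg·m/s.
The photon relation is λ = h/p, giving λ = 1.805e-7 m.
Converting to Å: λ = 1805 Å ≈ 1800 Å.

1800 Å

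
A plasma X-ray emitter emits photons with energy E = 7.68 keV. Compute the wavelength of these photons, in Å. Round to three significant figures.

1.61 Å

Use h = 6.62607015 × 10^-34 J·s, c = 2.99792458 × 10^8 m/s, 1 eV = 1.602176634 × 10^-19 J.
First convert: E = 7.68 keV = 1.2305 × 10^-15 J.
For a photon λ = hc/E, so λ = 1.614 × 10^-10 m.
Converting to Å: λ = 1.614 Å ≈ 1.61 Å.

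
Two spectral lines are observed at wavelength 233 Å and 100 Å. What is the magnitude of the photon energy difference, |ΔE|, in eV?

70.8 eV

Using E = hc/λ: E₁ = 8.526 × 10^-18 J, E₂ = 1.986 × 10^-17 J.
|ΔE| = |8.526 × 10^-18 − 1.986 × 10^-17| = 1.13 × 10^-17 J = 70.8 eV.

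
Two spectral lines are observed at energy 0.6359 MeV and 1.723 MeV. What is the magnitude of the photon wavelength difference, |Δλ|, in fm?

1230 fm

Using λ = hc/E: λ₁ = 1.9497·10^-12 m, λ₂ = 7.1958·10^-13 m.
|Δλ| = |1.9497·10^-12 − 7.1958·10^-13| = 1.23·10^-12 m = 1230 fm.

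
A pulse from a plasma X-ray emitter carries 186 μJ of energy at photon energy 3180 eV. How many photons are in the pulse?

3.65 × 10^11 photons

Per-photon energy: E = 5.095 × 10^-16 J (from energy = 3180 eV).
N = E_total / E_photon = 1.86 × 10^-4 J / 5.095 × 10^-16 J = 3.65 × 10^11.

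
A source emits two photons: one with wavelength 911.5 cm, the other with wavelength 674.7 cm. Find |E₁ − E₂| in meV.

4.77e-5 meV

Using E = hc/λ: E₁ = 2.1793e-26 J, E₂ = 2.9442e-26 J.
|ΔE| = |2.1793e-26 − 2.9442e-26| = 7.65e-27 J = 4.77e-5 meV.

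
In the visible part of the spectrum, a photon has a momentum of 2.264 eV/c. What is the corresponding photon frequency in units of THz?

547 THz

In SI units: p = 2.264 eV/c = 1.2099e-27 kg·m/s.
Since f = pc/h for a photon, f = 5.474e14 Hz.
Converting to THz: f = 547.4 THz ≈ 547 THz.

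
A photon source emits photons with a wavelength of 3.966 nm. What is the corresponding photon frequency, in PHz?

In SI units: λ = 3.966 nm = 3.966 × 10^-9 m.
Apply f = c/λ: f = 7.559 × 10^16 Hz.
Converting to PHz: f = 75.59 PHz ≈ 75.6 PHz.

75.6 PHz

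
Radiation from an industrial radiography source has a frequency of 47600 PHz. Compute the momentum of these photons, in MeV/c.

Convert to SI: f = 47600 PHz = 4.76e19 Hz.
For a photon p = hf/c, so p = 1.052e-22 kg·m/s.
Converting to MeV/c: p = 0.1969 MeV/c ≈ 0.197 MeV/c.

0.197 MeV/c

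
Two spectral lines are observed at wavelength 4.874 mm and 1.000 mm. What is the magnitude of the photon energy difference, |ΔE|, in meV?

Using E = hc/λ: E₁ = 4.0756 × 10^-23 J, E₂ = 1.9864 × 10^-22 J.
|ΔE| = |4.0756 × 10^-23 − 1.9864 × 10^-22| = 1.58 × 10^-22 J = 0.985 meV.

0.985 meV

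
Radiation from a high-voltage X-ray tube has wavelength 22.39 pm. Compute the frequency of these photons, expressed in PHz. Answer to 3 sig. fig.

1.34e4 PHz

In SI units: λ = 22.39 pm = 2.239e-11 m.
Apply f = c/λ: f = 1.339e19 Hz.
Converting to PHz: f = 13390 PHz ≈ 1.34e4 PHz.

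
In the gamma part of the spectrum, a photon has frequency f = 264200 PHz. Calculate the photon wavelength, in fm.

In SI units: f = 264200 PHz = 2.642 × 10^20 Hz.
For a photon λ = c/f, so λ = 1.135 × 10^-12 m.
Converting to fm: λ = 1135 fm ≈ 1130 fm.

1130 fm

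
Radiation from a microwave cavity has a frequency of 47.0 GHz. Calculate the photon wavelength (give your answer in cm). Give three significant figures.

Convert to SI: f = 47.0 GHz = 4.70 × 10^10 Hz.
Since λ = c/f for a photon, λ = 0.006379 m.
Converting to cm: λ = 0.6379 cm ≈ 0.638 cm.

0.638 cm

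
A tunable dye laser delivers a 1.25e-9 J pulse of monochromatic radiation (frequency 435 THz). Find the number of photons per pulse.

4.34e9 photons

Per-photon energy: E = 2.882e-19 J (from frequency = 435 THz).
N = E_total / E_photon = 1.25e-9 J / 2.882e-19 J = 4.34e9.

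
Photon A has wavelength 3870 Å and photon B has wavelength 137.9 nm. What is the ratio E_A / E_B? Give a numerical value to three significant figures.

0.356

E_A = 5.133·10^-19 J (from wavelength = 3870 Å, via E = hc/λ).
E_B = 1.440·10^-18 J (from wavelength = 137.9 nm, via E = hc/λ).
Ratio = 5.133·10^-19 / 1.440·10^-18 = 0.356.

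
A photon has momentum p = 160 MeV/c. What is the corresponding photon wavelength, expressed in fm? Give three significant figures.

(h = 6.62607015e-34 J·s, c = 2.99792458e8 m/s, 1 eV = 1.602176634e-19 J.)
Convert to SI: p = 160 MeV/c = 8.5509e-20 kg·m/s.
The photon relation is λ = h/p, giving λ = 7.749e-15 m.
Converting to fm: λ = 7.749 fm ≈ 7.75 fm.

7.75 fm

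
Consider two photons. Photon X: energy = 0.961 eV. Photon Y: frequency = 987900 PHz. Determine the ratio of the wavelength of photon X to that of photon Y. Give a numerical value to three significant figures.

λ_X = 1.290 × 10^-6 m (from energy = 0.961 eV, via λ = hc/E).
λ_Y = 3.035 × 10^-13 m (from frequency = 987900 PHz, via λ = c/f).
Ratio = 1.290 × 10^-6 / 3.035 × 10^-13 = 4.25 × 10^6.

4.25 × 10^6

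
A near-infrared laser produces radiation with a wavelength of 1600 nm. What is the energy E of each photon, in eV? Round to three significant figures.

0.775 eV

In SI units: λ = 1600 nm = 1.60e-6 m.
Since E = hc/λ for a photon, E = 1.242e-19 J.
Converting to eV: E = 0.7749 eV ≈ 0.775 eV.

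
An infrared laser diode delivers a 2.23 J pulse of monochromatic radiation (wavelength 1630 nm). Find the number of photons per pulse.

Per-photon energy: E = 1.219·10^-19 J (from wavelength = 1630 nm).
N = E_total / E_photon = 2.23 J / 1.219·10^-19 J = 1.83·10^19.

1.83·10^19 photons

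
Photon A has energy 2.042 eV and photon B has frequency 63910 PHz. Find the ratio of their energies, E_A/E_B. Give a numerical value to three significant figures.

E_A = 3.272e-19 J (from energy = 2.042 eV, via E given directly).
E_B = 4.235e-14 J (from frequency = 63910 PHz, via E = hf).
Ratio = 3.272e-19 / 4.235e-14 = 7.73e-6.

7.73e-6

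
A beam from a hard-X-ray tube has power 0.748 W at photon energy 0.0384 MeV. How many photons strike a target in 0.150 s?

Total energy: E_total = P·t = 0.748 × 0.150 = 0.1122 J.
Per-photon energy: E = 6.152e-15 J.
N = E_total / E_photon = 1.82e13.

1.82e13 photons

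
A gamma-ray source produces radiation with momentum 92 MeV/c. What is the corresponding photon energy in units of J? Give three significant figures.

Use c = 2.99792458e8 m/s, 1 eV = 1.602176634e-19 J.
In SI units: p = 92 MeV/c = 4.9167e-20 kg·m/s.
Apply E = pc: E = 1.474e-11 J.
So E ≈ 1.47e-11 J.

1.47e-11 J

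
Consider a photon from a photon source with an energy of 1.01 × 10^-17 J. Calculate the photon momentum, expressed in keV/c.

0.0630 keV/c

Take c = 2.99792458 × 10^8 m/s, 1 eV = 1.602176634 × 10^-19 J.
Apply p = E/c: p = 3.369 × 10^-26 kg·m/s.
Converting to keV/c: p = 0.06304 keV/c ≈ 0.0630 keV/c.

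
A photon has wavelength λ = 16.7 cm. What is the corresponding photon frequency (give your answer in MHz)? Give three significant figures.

1800 MHz

Convert to SI: λ = 16.7 cm = 0.167 m.
Since f = c/λ for a photon, f = 1.795·10^9 Hz.
Converting to MHz: f = 1795 MHz ≈ 1800 MHz.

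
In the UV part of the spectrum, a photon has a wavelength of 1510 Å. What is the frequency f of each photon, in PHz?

(c = 2.99792458 × 10^8 m/s.)
First convert: λ = 1510 Å = 1.51 × 10^-7 m.
Since f = c/λ for a photon, f = 1.985 × 10^15 Hz.
Converting to PHz: f = 1.985 PHz ≈ 1.99 PHz.

1.99 PHz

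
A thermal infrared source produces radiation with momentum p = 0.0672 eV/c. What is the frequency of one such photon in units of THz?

16.2 THz

In SI units: p = 0.0672 eV/c = 3.5914 × 10^-29 kg·m/s.
Since f = pc/h for a photon, f = 1.625 × 10^13 Hz.
Converting to THz: f = 16.25 THz ≈ 16.2 THz.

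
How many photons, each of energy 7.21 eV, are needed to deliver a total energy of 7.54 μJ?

Per-photon energy: E = 1.155·10^-18 J (from energy = 7.21 eV).
N = E_total / E_photon = 7.54·10^-6 J / 1.155·10^-18 J = 6.53·10^12.

6.53·10^12 photons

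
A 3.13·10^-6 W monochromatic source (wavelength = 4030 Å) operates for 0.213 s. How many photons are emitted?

Total energy: E_total = P·t = 3.13·10^-6 × 0.213 = 6.667·10^-7 J.
Per-photon energy: E = 4.929·10^-19 J.
N = E_total / E_photon = 1.35·10^12.

1.35·10^12 photons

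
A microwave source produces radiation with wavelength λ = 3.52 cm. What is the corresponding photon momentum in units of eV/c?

Convert to SI: λ = 3.52 cm = 0.0352 m.
Apply p = h/λ: p = 1.882e-32 kg·m/s.
Converting to eV/c: p = 3.522e-5 eV/c ≈ 3.52e-5 eV/c.

3.52e-5 eV/c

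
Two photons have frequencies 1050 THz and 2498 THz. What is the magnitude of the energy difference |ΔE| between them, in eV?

5.99 eV

Using E = hf: E₁ = 6.9574e-19 J, E₂ = 1.6552e-18 J.
|ΔE| = |6.9574e-19 − 1.6552e-18| = 9.59e-19 J = 5.99 eV.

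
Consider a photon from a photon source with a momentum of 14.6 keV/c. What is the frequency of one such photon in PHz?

3530 PHz

Take h = 6.62607015e-34 J·s, c = 2.99792458e8 m/s, 1 eV = 1.602176634e-19 J.
In SI units: p = 14.6 keV/c = 7.8027e-24 kg·m/s.
For a photon f = pc/h, so f = 3.530e18 Hz.
Converting to PHz: f = 3530 PHz ≈ 3530 PHz.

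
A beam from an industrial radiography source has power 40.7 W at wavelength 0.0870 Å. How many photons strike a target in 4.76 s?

8.48 × 10^15 photons

Total energy: E_total = P·t = 40.7 × 4.76 = 193.7 J.
Per-photon energy: E = 2.283 × 10^-14 J.
N = E_total / E_photon = 8.48 × 10^15.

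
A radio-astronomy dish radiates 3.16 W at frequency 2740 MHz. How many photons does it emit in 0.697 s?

Total energy: E_total = P·t = 3.16 × 0.697 = 2.203 J.
Per-photon energy: E = 1.816e-24 J.
N = E_total / E_photon = 1.21e24.

1.21e24 photons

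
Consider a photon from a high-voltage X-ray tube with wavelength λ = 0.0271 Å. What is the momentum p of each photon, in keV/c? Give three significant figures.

(h = 6.62607015 × 10^-34 J·s, c = 2.99792458 × 10^8 m/s, 1 eV = 1.602176634 × 10^-19 J.)
Convert to SI: λ = 0.0271 Å = 2.71 × 10^-12 m.
Since p = h/λ for a photon, p = 2.445 × 10^-22 kg·m/s.
Converting to keV/c: p = 457.5 keV/c ≈ 458 keV/c.

458 keV/c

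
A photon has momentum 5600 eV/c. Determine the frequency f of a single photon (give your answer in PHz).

1350 PHz

First convert: p = 5600 eV/c = 2.9928e-24 kg·m/s.
For a photon f = pc/h, so f = 1.354e18 Hz.
Converting to PHz: f = 1354 PHz ≈ 1350 PHz.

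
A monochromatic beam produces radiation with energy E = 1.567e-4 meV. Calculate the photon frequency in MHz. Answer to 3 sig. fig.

37.9 MHz

Convert to SI: E = 1.567e-4 meV = 2.5106e-26 J.
Since f = E/h for a photon, f = 3.789e7 Hz.
Converting to MHz: f = 37.89 MHz ≈ 37.9 MHz.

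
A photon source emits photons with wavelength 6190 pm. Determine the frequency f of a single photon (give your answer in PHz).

48.4 PHz

(c = 2.99792458 × 10^8 m/s.)
First convert: λ = 6190 pm = 6.19 × 10^-9 m.
The photon relation is f = c/λ, giving f = 4.843 × 10^16 Hz.
Converting to PHz: f = 48.43 PHz ≈ 48.4 PHz.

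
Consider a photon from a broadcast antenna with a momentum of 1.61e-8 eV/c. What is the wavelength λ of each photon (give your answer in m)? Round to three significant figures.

77.0 m

Convert to SI: p = 1.61e-8 eV/c = 8.6043e-36 kg·m/s.
Apply λ = h/p: λ = 77.01 m.
So λ ≈ 77.0 m.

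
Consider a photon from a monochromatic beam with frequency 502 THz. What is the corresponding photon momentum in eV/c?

2.08 eV/c

Use h = 6.62607015·10^-34 J·s, c = 2.99792458·10^8 m/s, 1 eV = 1.602176634·10^-19 J.
Convert to SI: f = 502 THz = 5.02·10^14 Hz.
The photon relation is p = hf/c, giving p = 1.110·10^-27 kg·m/s.
Converting to eV/c: p = 2.076 eV/c ≈ 2.08 eV/c.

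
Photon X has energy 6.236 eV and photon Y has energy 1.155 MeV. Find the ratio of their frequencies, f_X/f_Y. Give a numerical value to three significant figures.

f_X = 1.508 × 10^15 Hz (from energy = 6.236 eV, via f = E/h).
f_Y = 2.793 × 10^20 Hz (from energy = 1.155 MeV, via f = E/h).
Ratio = 1.508 × 10^15 / 2.793 × 10^20 = 5.40 × 10^-6.

5.40 × 10^-6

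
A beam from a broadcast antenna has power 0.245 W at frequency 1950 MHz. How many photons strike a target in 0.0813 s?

1.54e22 photons

Total energy: E_total = P·t = 0.245 × 0.0813 = 0.01992 J.
Per-photon energy: E = 1.292e-24 J.
N = E_total / E_photon = 1.54e22.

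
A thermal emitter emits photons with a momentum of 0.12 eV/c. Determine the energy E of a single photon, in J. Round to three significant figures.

Use c = 2.99792458 × 10^8 m/s, 1 eV = 1.602176634 × 10^-19 J.
Convert to SI: p = 0.12 eV/c = 6.4131 × 10^-29 kg·m/s.
The photon relation is E = pc, giving E = 1.923 × 10^-20 J.
So E ≈ 1.92 × 10^-20 J.

1.92 × 10^-20 J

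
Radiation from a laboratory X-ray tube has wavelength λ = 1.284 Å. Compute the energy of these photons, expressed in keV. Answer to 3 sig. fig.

9.66 keV

Use h = 6.62607015e-34 J·s, c = 2.99792458e8 m/s, 1 eV = 1.602176634e-19 J.
First convert: λ = 1.284 Å = 1.284e-10 m.
Since E = hc/λ for a photon, E = 1.547e-15 J.
Converting to keV: E = 9.656 keV ≈ 9.66 keV.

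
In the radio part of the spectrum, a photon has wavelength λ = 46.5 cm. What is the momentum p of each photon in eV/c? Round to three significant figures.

2.67 × 10^-6 eV/c

Take h = 6.62607015 × 10^-34 J·s, c = 2.99792458 × 10^8 m/s, 1 eV = 1.602176634 × 10^-19 J.
Convert to SI: λ = 46.5 cm = 0.465 m.
The photon relation is p = h/λ, giving p = 1.425 × 10^-33 kg·m/s.
Converting to eV/c: p = 2.666 × 10^-6 eV/c ≈ 2.67 × 10^-6 eV/c.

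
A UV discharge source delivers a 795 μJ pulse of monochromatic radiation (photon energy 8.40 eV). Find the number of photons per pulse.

Per-photon energy: E = 1.346e-18 J (from energy = 8.40 eV).
N = E_total / E_photon = 7.95e-4 J / 1.346e-18 J = 5.91e14.

5.91e14 photons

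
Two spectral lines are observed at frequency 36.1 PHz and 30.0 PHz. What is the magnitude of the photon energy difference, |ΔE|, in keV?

0.0252 keV

Using E = hf: E₁ = 2.392e-17 J, E₂ = 1.988e-17 J.
|ΔE| = |2.392e-17 − 1.988e-17| = 4.04e-18 J = 0.0252 keV.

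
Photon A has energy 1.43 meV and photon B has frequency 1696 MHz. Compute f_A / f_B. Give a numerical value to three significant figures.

f_A = 3.458 × 10^11 Hz (from energy = 1.43 meV, via f = E/h).
f_B = 1.696 × 10^9 Hz (from frequency = 1696 MHz, via f given directly).
Ratio = 3.458 × 10^11 / 1.696 × 10^9 = 204.

204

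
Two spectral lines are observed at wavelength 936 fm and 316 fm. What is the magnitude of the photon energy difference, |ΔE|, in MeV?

2.60 MeV

Using E = hc/λ: E₁ = 2.122e-13 J, E₂ = 6.286e-13 J.
|ΔE| = |2.122e-13 − 6.286e-13| = 4.16e-13 J = 2.60 MeV.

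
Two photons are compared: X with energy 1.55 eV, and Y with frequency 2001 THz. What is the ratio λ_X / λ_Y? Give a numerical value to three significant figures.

5.34

λ_X = 7.999e-7 m (from energy = 1.55 eV, via λ = hc/E).
λ_Y = 1.498e-7 m (from frequency = 2001 THz, via λ = c/f).
Ratio = 7.999e-7 / 1.498e-7 = 5.34.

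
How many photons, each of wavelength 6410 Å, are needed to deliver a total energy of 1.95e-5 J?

Per-photon energy: E = 3.099e-19 J (from wavelength = 6410 Å).
N = E_total / E_photon = 1.95e-5 J / 3.099e-19 J = 6.29e13.

6.29e13 photons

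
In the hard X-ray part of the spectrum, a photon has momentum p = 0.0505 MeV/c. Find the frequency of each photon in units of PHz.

1.22 × 10^4 PHz

Convert to SI: p = 0.0505 MeV/c = 2.6989 × 10^-23 kg·m/s.
Since f = pc/h for a photon, f = 1.221 × 10^19 Hz.
Converting to PHz: f = 12210 PHz ≈ 1.22 × 10^4 PHz.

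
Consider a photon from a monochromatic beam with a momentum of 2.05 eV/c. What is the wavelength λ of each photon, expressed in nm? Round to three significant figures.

Take h = 6.62607015 × 10^-34 J·s, c = 2.99792458 × 10^8 m/s, 1 eV = 1.602176634 × 10^-19 J.
First convert: p = 2.05 eV/c = 1.0956 × 10^-27 kg·m/s.
The photon relation is λ = h/p, giving λ = 6.048 × 10^-7 m.
Converting to nm: λ = 604.8 nm ≈ 605 nm.

605 nm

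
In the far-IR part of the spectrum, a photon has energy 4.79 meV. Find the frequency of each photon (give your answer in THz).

1.16 THz

In SI units: E = 4.79 meV = 7.6744e-22 J.
The photon relation is f = E/h, giving f = 1.158e12 Hz.
Converting to THz: f = 1.158 THz ≈ 1.16 THz.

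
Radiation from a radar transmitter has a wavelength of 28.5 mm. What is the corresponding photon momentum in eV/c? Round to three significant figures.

4.35e-5 eV/c

Use h = 6.62607015e-34 J·s, c = 2.99792458e8 m/s, 1 eV = 1.602176634e-19 J.
In SI units: λ = 28.5 mm = 0.0285 m.
Since p = h/λ for a photon, p = 2.325e-32 kg·m/s.
Converting to eV/c: p = 4.350e-5 eV/c ≈ 4.35e-5 eV/c.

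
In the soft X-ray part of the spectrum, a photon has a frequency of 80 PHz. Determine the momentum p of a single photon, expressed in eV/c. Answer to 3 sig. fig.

331 eV/c

Take h = 6.62607015·10^-34 J·s, c = 2.99792458·10^8 m/s, 1 eV = 1.602176634·10^-19 J.
Convert to SI: f = 80 PHz = 8.0·10^16 Hz.
Apply p = hf/c: p = 1.768·10^-25 kg·m/s.
Converting to eV/c: p = 330.9 eV/c ≈ 331 eV/c.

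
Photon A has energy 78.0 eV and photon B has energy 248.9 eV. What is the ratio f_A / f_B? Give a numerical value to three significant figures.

0.313

f_A = 1.886 × 10^16 Hz (from energy = 78.0 eV, via f = E/h).
f_B = 6.018 × 10^16 Hz (from energy = 248.9 eV, via f = E/h).
Ratio = 1.886 × 10^16 / 6.018 × 10^16 = 0.313.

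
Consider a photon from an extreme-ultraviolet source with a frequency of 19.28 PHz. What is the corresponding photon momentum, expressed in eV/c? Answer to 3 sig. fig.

Take h = 6.62607015e-34 J·s, c = 2.99792458e8 m/s, 1 eV = 1.602176634e-19 J.
Convert to SI: f = 19.28 PHz = 1.928e16 Hz.
Apply p = hf/c: p = 4.261e-26 kg·m/s.
Converting to eV/c: p = 79.74 eV/c ≈ 79.7 eV/c.

79.7 eV/c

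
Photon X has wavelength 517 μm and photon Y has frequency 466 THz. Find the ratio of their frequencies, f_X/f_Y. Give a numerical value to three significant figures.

f_X = 5.799 × 10^11 Hz (from wavelength = 517 μm, via f = c/λ).
f_Y = 4.660 × 10^14 Hz (from frequency = 466 THz, via f given directly).
Ratio = 5.799 × 10^11 / 4.660 × 10^14 = 1.24 × 10^-3.

1.24 × 10^-3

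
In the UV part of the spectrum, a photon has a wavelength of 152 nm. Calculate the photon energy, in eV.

8.16 eV

(h = 6.62607015 × 10^-34 J·s, c = 2.99792458 × 10^8 m/s, 1 eV = 1.602176634 × 10^-19 J.)
Convert to SI: λ = 152 nm = 1.52 × 10^-7 m.
Since E = hc/λ for a photon, E = 1.307 × 10^-18 J.
Converting to eV: E = 8.157 eV ≈ 8.16 eV.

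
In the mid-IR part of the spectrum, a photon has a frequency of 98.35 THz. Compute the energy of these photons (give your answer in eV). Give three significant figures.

0.407 eV

First convert: f = 98.35 THz = 9.835e13 Hz.
Since E = hf for a photon, E = 6.517e-20 J.
Converting to eV: E = 0.4067 eV ≈ 0.407 eV.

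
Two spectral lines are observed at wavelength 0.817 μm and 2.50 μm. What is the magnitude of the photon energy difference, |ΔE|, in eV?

Using E = hc/λ: E₁ = 2.431e-19 J, E₂ = 7.946e-20 J.
|ΔE| = |2.431e-19 − 7.946e-20| = 1.64e-19 J = 1.02 eV.

1.02 eV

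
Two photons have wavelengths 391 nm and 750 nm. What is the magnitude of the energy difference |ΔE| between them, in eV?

1.52 eV

Using E = hc/λ: E₁ = 5.080 × 10^-19 J, E₂ = 2.649 × 10^-19 J.
|ΔE| = |5.080 × 10^-19 − 2.649 × 10^-19| = 2.43 × 10^-19 J = 1.52 eV.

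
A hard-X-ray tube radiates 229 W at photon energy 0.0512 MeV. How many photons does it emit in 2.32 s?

6.48e16 photons

Total energy: E_total = P·t = 229 × 2.32 = 531.3 J.
Per-photon energy: E = 8.203e-15 J.
N = E_total / E_photon = 6.48e16.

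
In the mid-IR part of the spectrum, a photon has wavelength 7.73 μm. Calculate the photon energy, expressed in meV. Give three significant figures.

160 meV

Use h = 6.62607015e-34 J·s, c = 2.99792458e8 m/s, 1 eV = 1.602176634e-19 J.
In SI units: λ = 7.73 μm = 7.73e-6 m.
Since E = hc/λ for a photon, E = 2.570e-20 J.
Converting to meV: E = 160.4 meV ≈ 160 meV.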